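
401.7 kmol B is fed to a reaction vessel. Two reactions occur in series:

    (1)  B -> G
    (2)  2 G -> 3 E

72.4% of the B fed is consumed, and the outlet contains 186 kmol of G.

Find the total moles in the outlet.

454 kmol

Conversion of B: B consumed = 1ξ₁ = 0.724 × 401.7 → ξ₁ = 290.8 kmol.
G balance: n_G = 0 + 1ξ₁ − 2ξ₂ = 186 → ξ₂ = (1·290.8 − 186)/2 = 52.42 kmol.
Outlet amounts (n = n₀ + Σ ν·ξ):
  B: 401.7 − 1(290.8) = 110.9
  G: 0 + 1(290.8) − 2(52.42) = 186
  E: 0 + 3(52.42) = 157.2
Total out = 110.9 + 186 + 157.2 = 454.1 kmol.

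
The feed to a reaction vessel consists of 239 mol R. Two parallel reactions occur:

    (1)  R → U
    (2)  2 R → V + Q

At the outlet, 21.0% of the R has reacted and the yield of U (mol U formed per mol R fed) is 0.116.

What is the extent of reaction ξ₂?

Yield of U: 1ξ₁ / 239 = 0.116 → ξ₁ = 27.72 mol.
Conversion of R: 1ξ₁ + 2ξ₂ = 0.21 × 239 = 50.19 → ξ₂ = 11.23 mol.
Outlet amounts (n = n₀ + Σ ν·ξ):
  R: 239 − 1(27.72) − 2(11.23) = 188.8
  U: 0 + 1(27.72) = 27.72
  V: 0 + 1(11.23) = 11.23
  Q: 0 + 1(11.23) = 11.23

ξ₂ = 11.2 mol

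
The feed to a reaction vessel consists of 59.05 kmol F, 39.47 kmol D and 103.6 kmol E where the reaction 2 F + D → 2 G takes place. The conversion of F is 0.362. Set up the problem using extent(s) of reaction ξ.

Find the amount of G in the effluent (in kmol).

F reacted = 0.362 × 59.05 = 21.38 kmol; ν_F = −2, so ξ = 21.38/2 = 10.69 kmol.
Outlet amounts (n = n₀ + ν ξ):
  F: 59.05 − 2(10.69) = 37.67
  D: 39.47 − 1(10.69) = 28.78
  G: 0 + 2(10.69) = 21.38
  E: 103.6 (inert)

21.4 kmol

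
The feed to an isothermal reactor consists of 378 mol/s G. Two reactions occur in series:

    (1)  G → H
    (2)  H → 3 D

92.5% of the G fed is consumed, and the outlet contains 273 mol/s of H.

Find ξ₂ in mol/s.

ξ₂ = 76.7 mol/s

Conversion of G: G consumed = 1ξ₁ = 0.925 × 378 → ξ₁ = 349.7 mol/s.
H balance: n_H = 0 + 1ξ₁ − 1ξ₂ = 273 → ξ₂ = (1·349.7 − 273)/1 = 76.65 mol/s.
Outlet amounts (n = n₀ + Σ ν·ξ):
  G: 378 − 1(349.7) = 28.35
  H: 0 + 1(349.7) − 1(76.65) = 273
  D: 0 + 3(76.65) = 230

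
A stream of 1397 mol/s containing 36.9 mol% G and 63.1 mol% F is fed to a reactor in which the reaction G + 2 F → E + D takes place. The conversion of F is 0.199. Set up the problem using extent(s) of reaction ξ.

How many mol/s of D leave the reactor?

F reacted = 0.199 × 881.5 = 175.4 mol/s; ν_F = −2, so ξ = 175.4/2 = 87.71 mol/s.
Outlet amounts (n = n₀ + ν ξ):
  G: 515.5 − 1(87.71) = 427.8
  F: 881.5 − 2(87.71) = 706.1
  E: 0 + 1(87.71) = 87.71
  D: 0 + 1(87.71) = 87.71

87.7 mol/s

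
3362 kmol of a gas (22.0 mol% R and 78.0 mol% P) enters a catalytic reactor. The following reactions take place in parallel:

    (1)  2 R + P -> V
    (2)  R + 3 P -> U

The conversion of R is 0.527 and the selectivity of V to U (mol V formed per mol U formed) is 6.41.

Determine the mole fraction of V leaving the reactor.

Conversion of R: R consumed = 0.527 × 739.6 = 389.8 kmol = 2ξ₁ + 1ξ₂.
Selectivity: 1ξ₁ / (1ξ₂) = 6.41 → ξ₁ = 6.41 ξ₂.
Substitute: (2·6.41 + 1) ξ₂ = 389.8 → ξ₂ = 28.2 kmol, ξ₁ = 180.8 kmol.
Outlet amounts (n = n₀ + Σ ν·ξ):
  R: 739.6 − 2(180.8) − 1(28.2) = 349.8
  P: 2622 − 1(180.8) − 3(28.2) = 2357
  V: 0 + 1(180.8) = 180.8
  U: 0 + 1(28.2) = 28.2
Total out = 2916 kmol; y_V = 180.8 / 2916 = 0.062.

0.062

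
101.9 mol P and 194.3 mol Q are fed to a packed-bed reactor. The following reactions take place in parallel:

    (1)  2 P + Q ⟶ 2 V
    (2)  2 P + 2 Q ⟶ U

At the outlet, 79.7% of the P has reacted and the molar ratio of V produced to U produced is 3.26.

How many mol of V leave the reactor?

50.3 mol

Conversion of P: P consumed = 0.797 × 101.9 = 81.21 mol = 2ξ₁ + 2ξ₂.
Selectivity: 2ξ₁ / (1ξ₂) = 3.26 → ξ₁ = 1.63 ξ₂.
Substitute: (2·1.63 + 2) ξ₂ = 81.21 → ξ₂ = 15.44 mol, ξ₁ = 25.17 mol.
Outlet amounts (n = n₀ + Σ ν·ξ):
  P: 101.9 − 2(25.17) − 2(15.44) = 20.69
  Q: 194.3 − 1(25.17) − 2(15.44) = 138.3
  V: 0 + 2(25.17) = 50.33
  U: 0 + 1(15.44) = 15.44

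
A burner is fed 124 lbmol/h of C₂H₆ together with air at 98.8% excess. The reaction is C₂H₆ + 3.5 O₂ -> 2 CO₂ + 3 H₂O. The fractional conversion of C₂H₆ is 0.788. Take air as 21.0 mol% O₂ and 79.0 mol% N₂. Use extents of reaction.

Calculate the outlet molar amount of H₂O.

Stoichiometric O₂ = 3.5 × 124 = 434 lbmol/h; O₂ fed = 434 × 1.988 = 862.8 lbmol/h.
N₂ fed = 862.8 × 79/21 = 3246 lbmol/h.
Fuel reacted = 0.788 × 124 → ξ = 97.71 lbmol/h.
Outlet (n = n₀ + ν ξ):
  C₂H₆: 124 − 1(97.71) = 26.29
  O₂: 862.8 − 3.5(97.71) = 520.8
  N₂: 3246 (inert)
  CO₂: 0 + 2(97.71) = 195.4
  H₂O: 0 + 3(97.71) = 293.1

293 lbmol/h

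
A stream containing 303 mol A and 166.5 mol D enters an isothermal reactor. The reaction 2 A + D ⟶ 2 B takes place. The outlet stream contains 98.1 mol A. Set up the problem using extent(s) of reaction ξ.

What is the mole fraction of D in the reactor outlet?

For A: n = n₀ − 2ξ → 98.1 = 303 − 2ξ, giving ξ = 102.5 mol.
Outlet amounts (n = n₀ + ν ξ):
  A: 303 − 2(102.5) = 98.1
  D: 166.5 − 1(102.5) = 64.05
  B: 0 + 2(102.5) = 204.9
Total out = 367.1 mol; y_D = 64.05 / 367.1 = 0.1745.

0.174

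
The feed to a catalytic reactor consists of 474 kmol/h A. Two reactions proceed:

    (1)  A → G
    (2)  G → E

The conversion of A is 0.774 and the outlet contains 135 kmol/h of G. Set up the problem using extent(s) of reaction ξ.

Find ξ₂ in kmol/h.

ξ₂ = 232 kmol/h

Conversion of A: A consumed = 1ξ₁ = 0.774 × 474 → ξ₁ = 366.9 kmol/h.
G balance: n_G = 0 + 1ξ₁ − 1ξ₂ = 135 → ξ₂ = (1·366.9 − 135)/1 = 231.9 kmol/h.
Outlet amounts (n = n₀ + Σ ν·ξ):
  A: 474 − 1(366.9) = 107.1
  G: 0 + 1(366.9) − 1(231.9) = 135
  E: 0 + 1(231.9) = 231.9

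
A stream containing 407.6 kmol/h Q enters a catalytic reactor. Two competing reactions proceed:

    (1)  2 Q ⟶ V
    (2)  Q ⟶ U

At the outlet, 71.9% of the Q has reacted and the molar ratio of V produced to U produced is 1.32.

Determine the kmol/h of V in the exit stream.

106 kmol/h

Conversion of Q: Q consumed = 0.719 × 407.6 = 293.1 kmol/h = 2ξ₁ + 1ξ₂.
Selectivity: 1ξ₁ / (1ξ₂) = 1.32 → ξ₁ = 1.32 ξ₂.
Substitute: (2·1.32 + 1) ξ₂ = 293.1 → ξ₂ = 80.51 kmol/h, ξ₁ = 106.3 kmol/h.
Outlet amounts (n = n₀ + Σ ν·ξ):
  Q: 407.6 − 2(106.3) − 1(80.51) = 114.5
  V: 0 + 1(106.3) = 106.3
  U: 0 + 1(80.51) = 80.51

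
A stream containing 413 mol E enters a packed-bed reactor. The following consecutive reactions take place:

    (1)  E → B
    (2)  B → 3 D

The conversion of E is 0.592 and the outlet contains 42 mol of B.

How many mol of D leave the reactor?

Conversion of E: E consumed = 1ξ₁ = 0.592 × 413 → ξ₁ = 244.5 mol.
B balance: n_B = 0 + 1ξ₁ − 1ξ₂ = 42 → ξ₂ = (1·244.5 − 42)/1 = 202.5 mol.
Outlet amounts (n = n₀ + Σ ν·ξ):
  E: 413 − 1(244.5) = 168.5
  B: 0 + 1(244.5) − 1(202.5) = 42
  D: 0 + 3(202.5) = 607.5

607 mol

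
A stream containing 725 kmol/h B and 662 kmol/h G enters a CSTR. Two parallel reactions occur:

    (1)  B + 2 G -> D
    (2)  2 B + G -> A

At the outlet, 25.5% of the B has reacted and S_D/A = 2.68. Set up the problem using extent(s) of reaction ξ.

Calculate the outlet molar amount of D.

Conversion of B: B consumed = 0.255 × 725 = 184.9 kmol/h = 1ξ₁ + 2ξ₂.
Selectivity: 1ξ₁ / (1ξ₂) = 2.68 → ξ₁ = 2.68 ξ₂.
Substitute: (1·2.68 + 2) ξ₂ = 184.9 → ξ₂ = 39.5 kmol/h, ξ₁ = 105.9 kmol/h.
Outlet amounts (n = n₀ + Σ ν·ξ):
  B: 725 − 1(105.9) − 2(39.5) = 540.1
  G: 662 − 2(105.9) − 1(39.5) = 410.8
  D: 0 + 1(105.9) = 105.9
  A: 0 + 1(39.5) = 39.5

106 kmol/h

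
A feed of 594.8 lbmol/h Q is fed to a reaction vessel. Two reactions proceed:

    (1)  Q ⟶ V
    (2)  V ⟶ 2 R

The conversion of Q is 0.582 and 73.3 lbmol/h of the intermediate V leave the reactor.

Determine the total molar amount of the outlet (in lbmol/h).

868 lbmol/h

Conversion of Q: Q consumed = 1ξ₁ = 0.582 × 594.8 → ξ₁ = 346.2 lbmol/h.
V balance: n_V = 0 + 1ξ₁ − 1ξ₂ = 73.3 → ξ₂ = (1·346.2 − 73.3)/1 = 272.9 lbmol/h.
Outlet amounts (n = n₀ + Σ ν·ξ):
  Q: 594.8 − 1(346.2) = 248.6
  V: 0 + 1(346.2) − 1(272.9) = 73.3
  R: 0 + 2(272.9) = 545.7
Total out = 248.6 + 73.3 + 545.7 = 867.7 lbmol/h.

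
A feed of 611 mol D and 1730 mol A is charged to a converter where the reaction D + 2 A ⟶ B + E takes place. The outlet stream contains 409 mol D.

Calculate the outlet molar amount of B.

202 mol

For D: n = n₀ − 1ξ → 409 = 611 − 1ξ, giving ξ = 202 mol.
Outlet amounts (n = n₀ + ν ξ):
  D: 611 − 1(202) = 409
  A: 1730 − 2(202) = 1326
  B: 0 + 1(202) = 202
  E: 0 + 1(202) = 202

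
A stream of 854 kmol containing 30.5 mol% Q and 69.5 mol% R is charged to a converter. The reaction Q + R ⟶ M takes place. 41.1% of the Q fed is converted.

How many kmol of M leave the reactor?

Q reacted = 0.411 × 260.5 = 107.1 kmol; ν_Q = −1, so ξ = 107.1/1 = 107.1 kmol.
Outlet amounts (n = n₀ + ν ξ):
  Q: 260.5 − 1(107.1) = 153.4
  R: 593.5 − 1(107.1) = 486.5
  M: 0 + 1(107.1) = 107.1

107 kmol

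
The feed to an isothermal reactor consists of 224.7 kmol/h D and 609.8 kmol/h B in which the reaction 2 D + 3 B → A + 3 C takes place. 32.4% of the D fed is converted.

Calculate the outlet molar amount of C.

D reacted = 0.324 × 224.7 = 72.8 kmol/h; ν_D = −2, so ξ = 72.8/2 = 36.4 kmol/h.
Outlet amounts (n = n₀ + ν ξ):
  D: 224.7 − 2(36.4) = 151.9
  B: 609.8 − 3(36.4) = 500.6
  A: 0 + 1(36.4) = 36.4
  C: 0 + 3(36.4) = 109.2

109 kmol/h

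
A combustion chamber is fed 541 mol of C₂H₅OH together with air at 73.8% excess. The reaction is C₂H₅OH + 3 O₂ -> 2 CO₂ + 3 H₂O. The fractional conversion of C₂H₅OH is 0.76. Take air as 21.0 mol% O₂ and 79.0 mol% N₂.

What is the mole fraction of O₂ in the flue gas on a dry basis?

Stoichiometric O₂ = 3 × 541 = 1623 mol; O₂ fed = 1623 × 1.738 = 2821 mol.
N₂ fed = 2821 × 79/21 = 10610 mol.
Fuel reacted = 0.76 × 541 → ξ = 411.2 mol.
Outlet (n = n₀ + ν ξ):
  C₂H₅OH: 541 − 1(411.2) = 129.8
  O₂: 2821 − 3(411.2) = 1587
  N₂: 10610 (inert)
  CO₂: 0 + 2(411.2) = 822.3
  H₂O: 0 + 3(411.2) = 1233
Dry total = 13150 mol; y_O₂ (dry) = 1587 / 13150 = 0.1207.

0.121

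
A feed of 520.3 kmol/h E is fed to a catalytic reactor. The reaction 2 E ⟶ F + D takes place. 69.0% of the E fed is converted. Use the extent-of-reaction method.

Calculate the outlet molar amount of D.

E reacted = 0.69 × 520.3 = 359 kmol/h; ν_E = −2, so ξ = 359/2 = 179.5 kmol/h.
Outlet amounts (n = n₀ + ν ξ):
  E: 520.3 − 2(179.5) = 161.3
  F: 0 + 1(179.5) = 179.5
  D: 0 + 1(179.5) = 179.5

180 kmol/h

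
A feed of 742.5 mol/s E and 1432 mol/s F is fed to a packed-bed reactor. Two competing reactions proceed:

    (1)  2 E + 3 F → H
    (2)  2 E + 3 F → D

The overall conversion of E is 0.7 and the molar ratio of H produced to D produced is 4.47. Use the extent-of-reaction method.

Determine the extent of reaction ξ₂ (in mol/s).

ξ₂ = 47.5 mol/s

Conversion of E: E consumed = 0.7 × 742.5 = 519.8 mol/s = 2ξ₁ + 2ξ₂.
Selectivity: 1ξ₁ / (1ξ₂) = 4.47 → ξ₁ = 4.47 ξ₂.
Substitute: (2·4.47 + 2) ξ₂ = 519.8 → ξ₂ = 47.51 mol/s, ξ₁ = 212.4 mol/s.
Outlet amounts (n = n₀ + Σ ν·ξ):
  E: 742.5 − 2(212.4) − 2(47.51) = 222.8
  F: 1432 − 3(212.4) − 3(47.51) = 652.4
  H: 0 + 1(212.4) = 212.4
  D: 0 + 1(47.51) = 47.51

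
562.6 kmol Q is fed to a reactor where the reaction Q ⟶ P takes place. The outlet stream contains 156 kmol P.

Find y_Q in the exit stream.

0.723

For P: n = n₀ + 1ξ → 156 = 0 + 1ξ, giving ξ = 156 kmol.
Outlet amounts (n = n₀ + ν ξ):
  Q: 562.6 − 1(156) = 406.6
  P: 0 + 1(156) = 156
Total out = 562.6 kmol; y_Q = 406.6 / 562.6 = 0.7227.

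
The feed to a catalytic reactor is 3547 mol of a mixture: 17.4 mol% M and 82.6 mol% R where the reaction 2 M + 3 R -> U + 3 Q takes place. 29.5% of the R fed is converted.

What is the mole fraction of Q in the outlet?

R reacted = 0.295 × 2930 = 864.3 mol; ν_R = −3, so ξ = 864.3/3 = 288.1 mol.
Outlet amounts (n = n₀ + ν ξ):
  M: 617.2 − 2(288.1) = 40.98
  R: 2930 − 3(288.1) = 2066
  U: 0 + 1(288.1) = 288.1
  Q: 0 + 3(288.1) = 864.3
Total out = 3259 mol; y_Q = 864.3 / 3259 = 0.2652.

0.265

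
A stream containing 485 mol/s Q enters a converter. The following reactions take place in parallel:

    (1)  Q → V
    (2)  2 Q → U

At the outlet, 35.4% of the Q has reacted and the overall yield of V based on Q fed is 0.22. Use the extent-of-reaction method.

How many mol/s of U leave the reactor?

Yield of V: 1ξ₁ / 485 = 0.22 → ξ₁ = 106.7 mol/s.
Conversion of Q: 1ξ₁ + 2ξ₂ = 0.354 × 485 = 171.7 → ξ₂ = 32.49 mol/s.
Outlet amounts (n = n₀ + Σ ν·ξ):
  Q: 485 − 1(106.7) − 2(32.49) = 313.3
  V: 0 + 1(106.7) = 106.7
  U: 0 + 1(32.49) = 32.49

32.5 mol/s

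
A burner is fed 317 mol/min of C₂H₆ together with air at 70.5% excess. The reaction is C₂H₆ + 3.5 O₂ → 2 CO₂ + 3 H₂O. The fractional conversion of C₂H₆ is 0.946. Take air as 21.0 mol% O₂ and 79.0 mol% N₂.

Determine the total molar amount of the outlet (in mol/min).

Stoichiometric O₂ = 3.5 × 317 = 1110 mol/min; O₂ fed = 1110 × 1.705 = 1892 mol/min.
N₂ fed = 1892 × 79/21 = 7116 mol/min.
Fuel reacted = 0.946 × 317 → ξ = 299.9 mol/min.
Outlet (n = n₀ + ν ξ):
  C₂H₆: 317 − 1(299.9) = 17.12
  O₂: 1892 − 3.5(299.9) = 842.1
  N₂: 7116 (inert)
  CO₂: 0 + 2(299.9) = 599.8
  H₂O: 0 + 3(299.9) = 899.6
Total out = 17.12 + 842.1 + 7116 + 599.8 + 899.6 = 9475 mol/min.

9480 mol/min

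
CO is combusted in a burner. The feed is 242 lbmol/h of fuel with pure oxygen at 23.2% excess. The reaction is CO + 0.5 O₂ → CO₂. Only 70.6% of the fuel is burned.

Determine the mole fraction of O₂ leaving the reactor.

0.208

Stoichiometric O₂ = 0.5 × 242 = 121 lbmol/h; O₂ fed = 121 × 1.232 = 149.1 lbmol/h.
Fuel reacted = 0.706 × 242 → ξ = 170.9 lbmol/h.
Outlet (n = n₀ + ν ξ):
  CO: 242 − 1(170.9) = 71.15
  O₂: 149.1 − 0.5(170.9) = 63.65
  CO₂: 0 + 1(170.9) = 170.9
Total out = 305.6 lbmol/h; y_O₂ = 63.65 / 305.6 = 0.2082.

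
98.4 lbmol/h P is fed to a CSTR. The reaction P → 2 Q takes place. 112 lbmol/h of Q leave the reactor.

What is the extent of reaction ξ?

ξ = 56 lbmol/h

For Q: n = n₀ + 2ξ → 112 = 0 + 2ξ, giving ξ = 56 lbmol/h.
Outlet amounts (n = n₀ + ν ξ):
  P: 98.4 − 1(56) = 42.4
  Q: 0 + 2(56) = 112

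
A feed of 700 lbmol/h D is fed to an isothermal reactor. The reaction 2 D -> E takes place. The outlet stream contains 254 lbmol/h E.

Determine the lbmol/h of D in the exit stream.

For E: n = n₀ + 1ξ → 254 = 0 + 1ξ, giving ξ = 254 lbmol/h.
Outlet amounts (n = n₀ + ν ξ):
  D: 700 − 2(254) = 192
  E: 0 + 1(254) = 254

192 lbmol/h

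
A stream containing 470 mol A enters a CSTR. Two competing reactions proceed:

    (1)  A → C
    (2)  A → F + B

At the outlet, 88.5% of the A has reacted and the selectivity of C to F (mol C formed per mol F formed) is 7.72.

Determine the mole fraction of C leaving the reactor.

0.711

Conversion of A: A consumed = 0.885 × 470 = 415.9 mol = 1ξ₁ + 1ξ₂.
Selectivity: 1ξ₁ / (1ξ₂) = 7.72 → ξ₁ = 7.72 ξ₂.
Substitute: (1·7.72 + 1) ξ₂ = 415.9 → ξ₂ = 47.7 mol, ξ₁ = 368.2 mol.
Outlet amounts (n = n₀ + Σ ν·ξ):
  A: 470 − 1(368.2) − 1(47.7) = 54.05
  C: 0 + 1(368.2) = 368.2
  F: 0 + 1(47.7) = 47.7
  B: 0 + 1(47.7) = 47.7
Total out = 517.7 mol; y_C = 368.2 / 517.7 = 0.7113.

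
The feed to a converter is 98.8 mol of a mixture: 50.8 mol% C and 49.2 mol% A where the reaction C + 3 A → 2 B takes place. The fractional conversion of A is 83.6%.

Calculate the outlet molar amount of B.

A reacted = 0.836 × 48.61 = 40.64 mol; ν_A = −3, so ξ = 40.64/3 = 13.55 mol.
Outlet amounts (n = n₀ + ν ξ):
  C: 50.19 − 1(13.55) = 36.64
  A: 48.61 − 3(13.55) = 7.972
  B: 0 + 2(13.55) = 27.09

27.1 mol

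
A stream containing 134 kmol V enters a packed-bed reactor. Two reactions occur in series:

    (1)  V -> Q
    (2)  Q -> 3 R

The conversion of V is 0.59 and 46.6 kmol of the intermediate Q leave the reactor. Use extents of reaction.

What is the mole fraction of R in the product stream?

0.49

Conversion of V: V consumed = 1ξ₁ = 0.59 × 134 → ξ₁ = 79.06 kmol.
Q balance: n_Q = 0 + 1ξ₁ − 1ξ₂ = 46.6 → ξ₂ = (1·79.06 − 46.6)/1 = 32.46 kmol.
Outlet amounts (n = n₀ + Σ ν·ξ):
  V: 134 − 1(79.06) = 54.94
  Q: 0 + 1(79.06) − 1(32.46) = 46.6
  R: 0 + 3(32.46) = 97.38
Total out = 198.9 kmol; y_R = 97.38 / 198.9 = 0.4895.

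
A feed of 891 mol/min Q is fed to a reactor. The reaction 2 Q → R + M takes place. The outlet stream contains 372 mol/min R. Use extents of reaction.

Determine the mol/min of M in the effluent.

For R: n = n₀ + 1ξ → 372 = 0 + 1ξ, giving ξ = 372 mol/min.
Outlet amounts (n = n₀ + ν ξ):
  Q: 891 − 2(372) = 147
  R: 0 + 1(372) = 372
  M: 0 + 1(372) = 372

372 mol/min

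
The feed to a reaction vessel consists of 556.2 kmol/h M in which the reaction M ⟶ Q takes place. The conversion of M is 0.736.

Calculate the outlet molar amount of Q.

M reacted = 0.736 × 556.2 = 409.4 kmol/h; ν_M = −1, so ξ = 409.4/1 = 409.4 kmol/h.
Outlet amounts (n = n₀ + ν ξ):
  M: 556.2 − 1(409.4) = 146.8
  Q: 0 + 1(409.4) = 409.4

409 kmol/h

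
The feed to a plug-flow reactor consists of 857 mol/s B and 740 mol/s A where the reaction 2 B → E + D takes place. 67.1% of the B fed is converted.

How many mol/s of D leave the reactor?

288 mol/s

B reacted = 0.671 × 857 = 575 mol/s; ν_B = −2, so ξ = 575/2 = 287.5 mol/s.
Outlet amounts (n = n₀ + ν ξ):
  B: 857 − 2(287.5) = 282
  E: 0 + 1(287.5) = 287.5
  D: 0 + 1(287.5) = 287.5
  A: 740 (inert)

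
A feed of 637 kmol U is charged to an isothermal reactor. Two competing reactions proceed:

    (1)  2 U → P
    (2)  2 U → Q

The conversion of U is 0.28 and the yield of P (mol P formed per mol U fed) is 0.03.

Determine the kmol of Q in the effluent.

70.1 kmol

Yield of P: 1ξ₁ / 637 = 0.03 → ξ₁ = 19.11 kmol.
Conversion of U: 2ξ₁ + 2ξ₂ = 0.28 × 637 = 178.4 → ξ₂ = 70.07 kmol.
Outlet amounts (n = n₀ + Σ ν·ξ):
  U: 637 − 2(19.11) − 2(70.07) = 458.6
  P: 0 + 1(19.11) = 19.11
  Q: 0 + 1(70.07) = 70.07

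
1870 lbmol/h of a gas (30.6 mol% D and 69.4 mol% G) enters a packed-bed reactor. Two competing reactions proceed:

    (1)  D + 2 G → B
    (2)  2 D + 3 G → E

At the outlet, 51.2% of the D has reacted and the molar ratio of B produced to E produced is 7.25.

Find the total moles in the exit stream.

Conversion of D: D consumed = 0.512 × 572.2 = 293 lbmol/h = 1ξ₁ + 2ξ₂.
Selectivity: 1ξ₁ / (1ξ₂) = 7.25 → ξ₁ = 7.25 ξ₂.
Substitute: (1·7.25 + 2) ξ₂ = 293 → ξ₂ = 31.67 lbmol/h, ξ₁ = 229.6 lbmol/h.
Outlet amounts (n = n₀ + Σ ν·ξ):
  D: 572.2 − 1(229.6) − 2(31.67) = 279.2
  G: 1298 − 2(229.6) − 3(31.67) = 743.5
  B: 0 + 1(229.6) = 229.6
  E: 0 + 1(31.67) = 31.67
Total out = 279.2 + 743.5 + 229.6 + 31.67 = 1284 lbmol/h.

1280 lbmol/h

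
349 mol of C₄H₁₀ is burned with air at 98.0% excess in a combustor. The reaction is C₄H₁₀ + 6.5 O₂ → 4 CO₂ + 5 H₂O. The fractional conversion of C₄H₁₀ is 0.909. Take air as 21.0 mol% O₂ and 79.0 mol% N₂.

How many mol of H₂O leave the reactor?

Stoichiometric O₂ = 6.5 × 349 = 2268 mol; O₂ fed = 2268 × 1.980 = 4492 mol.
N₂ fed = 4492 × 79/21 = 16900 mol.
Fuel reacted = 0.909 × 349 → ξ = 317.2 mol.
Outlet (n = n₀ + ν ξ):
  C₄H₁₀: 349 − 1(317.2) = 31.76
  O₂: 4492 − 6.5(317.2) = 2430
  N₂: 16900 (inert)
  CO₂: 0 + 4(317.2) = 1269
  H₂O: 0 + 5(317.2) = 1586

1590 mol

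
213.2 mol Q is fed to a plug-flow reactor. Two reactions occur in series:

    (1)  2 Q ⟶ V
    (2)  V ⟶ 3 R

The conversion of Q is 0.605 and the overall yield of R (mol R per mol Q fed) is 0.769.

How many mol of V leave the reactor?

Conversion of Q: Q consumed = 2ξ₁ = 0.605 × 213.2 → ξ₁ = 64.49 mol.
Yield of R: 3ξ₂ / 213.2 = 0.769 → ξ₂ = 54.65 mol.
Outlet amounts (n = n₀ + Σ ν·ξ):
  Q: 213.2 − 2(64.49) = 84.21
  V: 0 + 1(64.49) − 1(54.65) = 9.843
  R: 0 + 3(54.65) = 164

9.84 mol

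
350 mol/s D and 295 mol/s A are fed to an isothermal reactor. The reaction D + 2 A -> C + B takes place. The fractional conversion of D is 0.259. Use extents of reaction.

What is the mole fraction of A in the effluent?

D reacted = 0.259 × 350 = 90.65 mol/s; ν_D = −1, so ξ = 90.65/1 = 90.65 mol/s.
Outlet amounts (n = n₀ + ν ξ):
  D: 350 − 1(90.65) = 259.4
  A: 295 − 2(90.65) = 113.7
  C: 0 + 1(90.65) = 90.65
  B: 0 + 1(90.65) = 90.65
Total out = 554.4 mol/s; y_A = 113.7 / 554.4 = 0.2051.

0.205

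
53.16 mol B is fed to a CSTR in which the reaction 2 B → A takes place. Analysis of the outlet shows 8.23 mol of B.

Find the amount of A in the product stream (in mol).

22.5 mol

For B: n = n₀ − 2ξ → 8.23 = 53.16 − 2ξ, giving ξ = 22.46 mol.
Outlet amounts (n = n₀ + ν ξ):
  B: 53.16 − 2(22.46) = 8.23
  A: 0 + 1(22.46) = 22.46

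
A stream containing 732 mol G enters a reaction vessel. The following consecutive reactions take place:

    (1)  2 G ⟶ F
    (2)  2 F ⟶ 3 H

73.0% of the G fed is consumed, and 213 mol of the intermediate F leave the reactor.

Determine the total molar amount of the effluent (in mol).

Conversion of G: G consumed = 2ξ₁ = 0.73 × 732 → ξ₁ = 267.2 mol.
F balance: n_F = 0 + 1ξ₁ − 2ξ₂ = 213 → ξ₂ = (1·267.2 − 213)/2 = 27.09 mol.
Outlet amounts (n = n₀ + Σ ν·ξ):
  G: 732 − 2(267.2) = 197.6
  F: 0 + 1(267.2) − 2(27.09) = 213
  H: 0 + 3(27.09) = 81.27
Total out = 197.6 + 213 + 81.27 = 491.9 mol.

492 mol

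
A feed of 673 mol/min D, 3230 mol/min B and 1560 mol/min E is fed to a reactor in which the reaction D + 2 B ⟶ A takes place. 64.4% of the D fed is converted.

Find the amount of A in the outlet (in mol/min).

D reacted = 0.644 × 673 = 433.4 mol/min; ν_D = −1, so ξ = 433.4/1 = 433.4 mol/min.
Outlet amounts (n = n₀ + ν ξ):
  D: 673 − 1(433.4) = 239.6
  B: 3230 − 2(433.4) = 2363
  A: 0 + 1(433.4) = 433.4
  E: 1560 (inert)

433 mol/min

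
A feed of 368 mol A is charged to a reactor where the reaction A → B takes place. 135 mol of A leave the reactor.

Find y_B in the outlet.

0.633

For A: n = n₀ − 1ξ → 135 = 368 − 1ξ, giving ξ = 233 mol.
Outlet amounts (n = n₀ + ν ξ):
  A: 368 − 1(233) = 135
  B: 0 + 1(233) = 233
Total out = 368 mol; y_B = 233 / 368 = 0.6332.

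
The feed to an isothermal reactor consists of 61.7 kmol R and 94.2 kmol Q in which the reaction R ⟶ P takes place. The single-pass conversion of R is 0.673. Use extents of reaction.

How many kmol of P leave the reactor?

41.5 kmol

R reacted = 0.673 × 61.7 = 41.52 kmol; ν_R = −1, so ξ = 41.52/1 = 41.52 kmol.
Outlet amounts (n = n₀ + ν ξ):
  R: 61.7 − 1(41.52) = 20.18
  P: 0 + 1(41.52) = 41.52
  Q: 94.2 (inert)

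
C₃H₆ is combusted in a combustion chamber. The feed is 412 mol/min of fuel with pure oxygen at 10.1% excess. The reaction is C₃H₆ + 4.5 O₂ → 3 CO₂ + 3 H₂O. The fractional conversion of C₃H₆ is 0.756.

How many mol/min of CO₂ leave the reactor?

Stoichiometric O₂ = 4.5 × 412 = 1854 mol/min; O₂ fed = 1854 × 1.101 = 2041 mol/min.
Fuel reacted = 0.756 × 412 → ξ = 311.5 mol/min.
Outlet (n = n₀ + ν ξ):
  C₃H₆: 412 − 1(311.5) = 100.5
  O₂: 2041 − 4.5(311.5) = 639.6
  CO₂: 0 + 3(311.5) = 934.4
  H₂O: 0 + 3(311.5) = 934.4

934 mol/min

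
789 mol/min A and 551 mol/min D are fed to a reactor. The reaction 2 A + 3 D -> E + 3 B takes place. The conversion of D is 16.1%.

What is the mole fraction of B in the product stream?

0.0677

D reacted = 0.161 × 551 = 88.71 mol/min; ν_D = −3, so ξ = 88.71/3 = 29.57 mol/min.
Outlet amounts (n = n₀ + ν ξ):
  A: 789 − 2(29.57) = 729.9
  D: 551 − 3(29.57) = 462.3
  E: 0 + 1(29.57) = 29.57
  B: 0 + 3(29.57) = 88.71
Total out = 1310 mol/min; y_B = 88.71 / 1310 = 0.0677.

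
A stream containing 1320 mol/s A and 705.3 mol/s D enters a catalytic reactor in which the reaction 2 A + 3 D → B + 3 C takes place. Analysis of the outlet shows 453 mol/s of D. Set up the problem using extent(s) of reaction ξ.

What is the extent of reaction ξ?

For D: n = n₀ − 3ξ → 453 = 705.3 − 3ξ, giving ξ = 84.1 mol/s.
Outlet amounts (n = n₀ + ν ξ):
  A: 1320 − 2(84.1) = 1152
  D: 705.3 − 3(84.1) = 453
  B: 0 + 1(84.1) = 84.1
  C: 0 + 3(84.1) = 252.3

ξ = 84.1 mol/s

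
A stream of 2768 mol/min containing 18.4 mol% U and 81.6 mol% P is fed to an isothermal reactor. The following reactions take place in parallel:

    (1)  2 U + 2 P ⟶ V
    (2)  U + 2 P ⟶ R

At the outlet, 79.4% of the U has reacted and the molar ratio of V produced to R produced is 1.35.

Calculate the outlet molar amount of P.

Conversion of U: U consumed = 0.794 × 509.3 = 404.4 mol/min = 2ξ₁ + 1ξ₂.
Selectivity: 1ξ₁ / (1ξ₂) = 1.35 → ξ₁ = 1.35 ξ₂.
Substitute: (2·1.35 + 1) ξ₂ = 404.4 → ξ₂ = 109.3 mol/min, ξ₁ = 147.5 mol/min.
Outlet amounts (n = n₀ + Σ ν·ξ):
  U: 509.3 − 2(147.5) − 1(109.3) = 104.9
  P: 2259 − 2(147.5) − 2(109.3) = 1745
  V: 0 + 1(147.5) = 147.5
  R: 0 + 1(109.3) = 109.3

1740 mol/min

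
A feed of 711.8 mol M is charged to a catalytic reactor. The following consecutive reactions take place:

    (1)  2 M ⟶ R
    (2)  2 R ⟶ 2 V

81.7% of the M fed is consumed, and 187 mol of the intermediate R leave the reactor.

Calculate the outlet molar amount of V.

Conversion of M: M consumed = 2ξ₁ = 0.817 × 711.8 → ξ₁ = 290.8 mol.
R balance: n_R = 0 + 1ξ₁ − 2ξ₂ = 187 → ξ₂ = (1·290.8 − 187)/2 = 51.89 mol.
Outlet amounts (n = n₀ + Σ ν·ξ):
  M: 711.8 − 2(290.8) = 130.3
  R: 0 + 1(290.8) − 2(51.89) = 187
  V: 0 + 2(51.89) = 103.8

104 mol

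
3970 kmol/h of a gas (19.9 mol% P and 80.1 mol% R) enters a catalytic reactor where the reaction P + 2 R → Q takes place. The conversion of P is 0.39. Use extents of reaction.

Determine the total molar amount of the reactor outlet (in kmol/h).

3350 kmol/h

P reacted = 0.39 × 790 = 308.1 kmol/h; ν_P = −1, so ξ = 308.1/1 = 308.1 kmol/h.
Outlet amounts (n = n₀ + ν ξ):
  P: 790 − 1(308.1) = 481.9
  R: 3180 − 2(308.1) = 2564
  Q: 0 + 1(308.1) = 308.1
Total out = 481.9 + 2564 + 308.1 = 3354 kmol/h.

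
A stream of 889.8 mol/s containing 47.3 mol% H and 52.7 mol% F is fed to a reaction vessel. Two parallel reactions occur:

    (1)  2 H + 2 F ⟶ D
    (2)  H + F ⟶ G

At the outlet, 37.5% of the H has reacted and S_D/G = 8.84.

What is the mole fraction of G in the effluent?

0.0129

Conversion of H: H consumed = 0.375 × 420.9 = 157.8 mol/s = 2ξ₁ + 1ξ₂.
Selectivity: 1ξ₁ / (1ξ₂) = 8.84 → ξ₁ = 8.84 ξ₂.
Substitute: (2·8.84 + 1) ξ₂ = 157.8 → ξ₂ = 8.449 mol/s, ξ₁ = 74.69 mol/s.
Outlet amounts (n = n₀ + Σ ν·ξ):
  H: 420.9 − 2(74.69) − 1(8.449) = 263
  F: 468.9 − 2(74.69) − 1(8.449) = 311.1
  D: 0 + 1(74.69) = 74.69
  G: 0 + 1(8.449) = 8.449
Total out = 657.3 mol/s; y_G = 8.449 / 657.3 = 0.01285.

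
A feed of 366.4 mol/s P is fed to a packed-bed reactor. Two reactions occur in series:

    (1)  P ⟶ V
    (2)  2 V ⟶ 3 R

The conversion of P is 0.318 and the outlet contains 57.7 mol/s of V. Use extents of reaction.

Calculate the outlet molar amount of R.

Conversion of P: P consumed = 1ξ₁ = 0.318 × 366.4 → ξ₁ = 116.5 mol/s.
V balance: n_V = 0 + 1ξ₁ − 2ξ₂ = 57.7 → ξ₂ = (1·116.5 − 57.7)/2 = 29.41 mol/s.
Outlet amounts (n = n₀ + Σ ν·ξ):
  P: 366.4 − 1(116.5) = 249.9
  V: 0 + 1(116.5) − 2(29.41) = 57.7
  R: 0 + 3(29.41) = 88.22

88.2 mol/s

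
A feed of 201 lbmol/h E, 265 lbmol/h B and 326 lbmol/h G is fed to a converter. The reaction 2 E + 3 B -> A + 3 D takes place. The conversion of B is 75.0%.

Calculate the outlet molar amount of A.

66.2 lbmol/h

B reacted = 0.75 × 265 = 198.8 lbmol/h; ν_B = −3, so ξ = 198.8/3 = 66.25 lbmol/h.
Outlet amounts (n = n₀ + ν ξ):
  E: 201 − 2(66.25) = 68.5
  B: 265 − 3(66.25) = 66.25
  A: 0 + 1(66.25) = 66.25
  D: 0 + 3(66.25) = 198.8
  G: 326 (inert)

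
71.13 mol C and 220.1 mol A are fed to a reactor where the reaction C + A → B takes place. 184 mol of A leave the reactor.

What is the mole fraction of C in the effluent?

0.137

For A: n = n₀ − 1ξ → 184 = 220.1 − 1ξ, giving ξ = 36.1 mol.
Outlet amounts (n = n₀ + ν ξ):
  C: 71.13 − 1(36.1) = 35.03
  A: 220.1 − 1(36.1) = 184
  B: 0 + 1(36.1) = 36.1
Total out = 255.1 mol; y_C = 35.03 / 255.1 = 0.1373.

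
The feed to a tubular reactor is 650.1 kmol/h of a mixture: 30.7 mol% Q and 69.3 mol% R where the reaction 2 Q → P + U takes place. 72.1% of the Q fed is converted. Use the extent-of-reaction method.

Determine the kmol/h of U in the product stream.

Q reacted = 0.721 × 199.6 = 143.9 kmol/h; ν_Q = −2, so ξ = 143.9/2 = 71.95 kmol/h.
Outlet amounts (n = n₀ + ν ξ):
  Q: 199.6 − 2(71.95) = 55.68
  P: 0 + 1(71.95) = 71.95
  U: 0 + 1(71.95) = 71.95
  R: 450.5 (inert)

71.9 kmol/h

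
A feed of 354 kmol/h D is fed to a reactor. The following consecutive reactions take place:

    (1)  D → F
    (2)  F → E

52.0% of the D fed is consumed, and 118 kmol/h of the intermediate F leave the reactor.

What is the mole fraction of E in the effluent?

0.187

Conversion of D: D consumed = 1ξ₁ = 0.52 × 354 → ξ₁ = 184.1 kmol/h.
F balance: n_F = 0 + 1ξ₁ − 1ξ₂ = 118 → ξ₂ = (1·184.1 − 118)/1 = 66.08 kmol/h.
Outlet amounts (n = n₀ + Σ ν·ξ):
  D: 354 − 1(184.1) = 169.9
  F: 0 + 1(184.1) − 1(66.08) = 118
  E: 0 + 1(66.08) = 66.08
Total out = 354 kmol/h; y_E = 66.08 / 354 = 0.1867.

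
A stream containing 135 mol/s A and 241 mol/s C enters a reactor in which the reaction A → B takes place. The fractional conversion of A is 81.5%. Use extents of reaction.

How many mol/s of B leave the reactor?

110 mol/s

A reacted = 0.815 × 135 = 110 mol/s; ν_A = −1, so ξ = 110/1 = 110 mol/s.
Outlet amounts (n = n₀ + ν ξ):
  A: 135 − 1(110) = 24.98
  B: 0 + 1(110) = 110
  C: 241 (inert)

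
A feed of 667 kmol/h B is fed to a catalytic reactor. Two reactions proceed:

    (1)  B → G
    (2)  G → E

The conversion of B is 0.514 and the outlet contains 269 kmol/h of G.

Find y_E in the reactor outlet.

Conversion of B: B consumed = 1ξ₁ = 0.514 × 667 → ξ₁ = 342.8 kmol/h.
G balance: n_G = 0 + 1ξ₁ − 1ξ₂ = 269 → ξ₂ = (1·342.8 − 269)/1 = 73.84 kmol/h.
Outlet amounts (n = n₀ + Σ ν·ξ):
  B: 667 − 1(342.8) = 324.2
  G: 0 + 1(342.8) − 1(73.84) = 269
  E: 0 + 1(73.84) = 73.84
Total out = 667 kmol/h; y_E = 73.84 / 667 = 0.1107.

0.111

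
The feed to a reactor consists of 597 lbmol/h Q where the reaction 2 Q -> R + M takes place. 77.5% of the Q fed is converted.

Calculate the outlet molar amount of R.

Q reacted = 0.775 × 597 = 462.7 lbmol/h; ν_Q = −2, so ξ = 462.7/2 = 231.3 lbmol/h.
Outlet amounts (n = n₀ + ν ξ):
  Q: 597 − 2(231.3) = 134.3
  R: 0 + 1(231.3) = 231.3
  M: 0 + 1(231.3) = 231.3

231 lbmol/h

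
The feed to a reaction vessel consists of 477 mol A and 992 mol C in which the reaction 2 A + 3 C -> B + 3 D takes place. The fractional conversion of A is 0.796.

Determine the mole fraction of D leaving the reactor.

0.445

A reacted = 0.796 × 477 = 379.7 mol; ν_A = −2, so ξ = 379.7/2 = 189.8 mol.
Outlet amounts (n = n₀ + ν ξ):
  A: 477 − 2(189.8) = 97.31
  C: 992 − 3(189.8) = 422.5
  B: 0 + 1(189.8) = 189.8
  D: 0 + 3(189.8) = 569.5
Total out = 1279 mol; y_D = 569.5 / 1279 = 0.4452.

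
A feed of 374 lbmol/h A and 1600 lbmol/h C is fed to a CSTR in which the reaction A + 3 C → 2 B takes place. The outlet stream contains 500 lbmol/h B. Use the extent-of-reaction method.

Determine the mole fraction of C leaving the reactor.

For B: n = n₀ + 2ξ → 500 = 0 + 2ξ, giving ξ = 250 lbmol/h.
Outlet amounts (n = n₀ + ν ξ):
  A: 374 − 1(250) = 124
  C: 1600 − 3(250) = 850
  B: 0 + 2(250) = 500
Total out = 1474 lbmol/h; y_C = 850 / 1474 = 0.5767.

0.577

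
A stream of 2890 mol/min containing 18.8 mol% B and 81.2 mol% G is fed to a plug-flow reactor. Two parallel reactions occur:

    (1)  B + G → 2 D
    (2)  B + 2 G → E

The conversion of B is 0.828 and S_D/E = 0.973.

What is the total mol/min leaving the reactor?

2280 mol/min

Conversion of B: B consumed = 0.828 × 543.3 = 449.9 mol/min = 1ξ₁ + 1ξ₂.
Selectivity: 2ξ₁ / (1ξ₂) = 0.973 → ξ₁ = 0.4865 ξ₂.
Substitute: (1·0.4865 + 1) ξ₂ = 449.9 → ξ₂ = 302.6 mol/min, ξ₁ = 147.2 mol/min.
Outlet amounts (n = n₀ + Σ ν·ξ):
  B: 543.3 − 1(147.2) − 1(302.6) = 93.45
  G: 2347 − 1(147.2) − 2(302.6) = 1594
  D: 0 + 2(147.2) = 294.5
  E: 0 + 1(302.6) = 302.6
Total out = 93.45 + 1594 + 294.5 + 302.6 = 2285 mol/min.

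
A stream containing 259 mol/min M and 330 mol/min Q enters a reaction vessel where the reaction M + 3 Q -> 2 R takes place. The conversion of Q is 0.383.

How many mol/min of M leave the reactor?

217 mol/min

Q reacted = 0.383 × 330 = 126.4 mol/min; ν_Q = −3, so ξ = 126.4/3 = 42.13 mol/min.
Outlet amounts (n = n₀ + ν ξ):
  M: 259 − 1(42.13) = 216.9
  Q: 330 − 3(42.13) = 203.6
  R: 0 + 2(42.13) = 84.26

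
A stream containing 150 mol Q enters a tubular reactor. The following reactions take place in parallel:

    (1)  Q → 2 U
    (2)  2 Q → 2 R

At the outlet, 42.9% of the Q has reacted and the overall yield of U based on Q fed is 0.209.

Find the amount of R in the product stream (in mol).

48.7 mol

Yield of U: 2ξ₁ / 150 = 0.209 → ξ₁ = 15.67 mol.
Conversion of Q: 1ξ₁ + 2ξ₂ = 0.429 × 150 = 64.35 → ξ₂ = 24.34 mol.
Outlet amounts (n = n₀ + Σ ν·ξ):
  Q: 150 − 1(15.67) − 2(24.34) = 85.65
  U: 0 + 2(15.67) = 31.35
  R: 0 + 2(24.34) = 48.67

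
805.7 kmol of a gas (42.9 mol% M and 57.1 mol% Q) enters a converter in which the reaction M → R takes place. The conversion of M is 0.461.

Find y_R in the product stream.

0.198

M reacted = 0.461 × 345.6 = 159.3 kmol; ν_M = −1, so ξ = 159.3/1 = 159.3 kmol.
Outlet amounts (n = n₀ + ν ξ):
  M: 345.6 − 1(159.3) = 186.3
  R: 0 + 1(159.3) = 159.3
  Q: 460.1 (inert)
Total out = 805.7 kmol; y_R = 159.3 / 805.7 = 0.1978.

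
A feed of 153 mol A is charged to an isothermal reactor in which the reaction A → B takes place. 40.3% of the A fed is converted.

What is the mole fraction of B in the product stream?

A reacted = 0.403 × 153 = 61.66 mol; ν_A = −1, so ξ = 61.66/1 = 61.66 mol.
Outlet amounts (n = n₀ + ν ξ):
  A: 153 − 1(61.66) = 91.34
  B: 0 + 1(61.66) = 61.66
Total out = 153 mol; y_B = 61.66 / 153 = 0.403.

0.403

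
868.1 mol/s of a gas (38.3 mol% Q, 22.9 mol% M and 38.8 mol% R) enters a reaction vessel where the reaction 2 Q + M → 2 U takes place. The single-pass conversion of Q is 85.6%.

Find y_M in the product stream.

0.0778

Q reacted = 0.856 × 332.5 = 284.6 mol/s; ν_Q = −2, so ξ = 284.6/2 = 142.3 mol/s.
Outlet amounts (n = n₀ + ν ξ):
  Q: 332.5 − 2(142.3) = 47.88
  M: 198.8 − 1(142.3) = 56.49
  U: 0 + 2(142.3) = 284.6
  R: 336.8 (inert)
Total out = 725.8 mol/s; y_M = 56.49 / 725.8 = 0.07784.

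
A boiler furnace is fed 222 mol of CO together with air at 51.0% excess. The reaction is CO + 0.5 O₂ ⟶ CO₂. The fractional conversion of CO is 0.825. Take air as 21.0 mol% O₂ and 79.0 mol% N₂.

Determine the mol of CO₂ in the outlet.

183 mol

Stoichiometric O₂ = 0.5 × 222 = 111 mol; O₂ fed = 111 × 1.510 = 167.6 mol.
N₂ fed = 167.6 × 79/21 = 630.5 mol.
Fuel reacted = 0.825 × 222 → ξ = 183.1 mol.
Outlet (n = n₀ + ν ξ):
  CO: 222 − 1(183.1) = 38.85
  O₂: 167.6 − 0.5(183.1) = 76.04
  N₂: 630.5 (inert)
  CO₂: 0 + 1(183.1) = 183.1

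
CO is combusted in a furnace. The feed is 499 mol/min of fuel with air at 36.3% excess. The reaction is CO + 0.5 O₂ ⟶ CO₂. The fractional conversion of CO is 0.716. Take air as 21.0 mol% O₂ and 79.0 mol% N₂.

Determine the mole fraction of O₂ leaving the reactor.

Stoichiometric O₂ = 0.5 × 499 = 249.5 mol/min; O₂ fed = 249.5 × 1.363 = 340.1 mol/min.
N₂ fed = 340.1 × 79/21 = 1279 mol/min.
Fuel reacted = 0.716 × 499 → ξ = 357.3 mol/min.
Outlet (n = n₀ + ν ξ):
  CO: 499 − 1(357.3) = 141.7
  O₂: 340.1 − 0.5(357.3) = 161.4
  N₂: 1279 (inert)
  CO₂: 0 + 1(357.3) = 357.3
Total out = 1940 mol/min; y_O₂ = 161.4 / 1940 = 0.08322.

0.0832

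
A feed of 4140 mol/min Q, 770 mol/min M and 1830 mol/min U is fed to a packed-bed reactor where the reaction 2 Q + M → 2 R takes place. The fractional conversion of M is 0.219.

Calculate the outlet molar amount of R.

M reacted = 0.219 × 770 = 168.6 mol/min; ν_M = −1, so ξ = 168.6/1 = 168.6 mol/min.
Outlet amounts (n = n₀ + ν ξ):
  Q: 4140 − 2(168.6) = 3803
  M: 770 − 1(168.6) = 601.4
  R: 0 + 2(168.6) = 337.3
  U: 1830 (inert)

337 mol/min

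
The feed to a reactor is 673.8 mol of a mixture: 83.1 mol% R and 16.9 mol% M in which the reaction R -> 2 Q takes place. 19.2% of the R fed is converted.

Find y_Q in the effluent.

0.275

R reacted = 0.192 × 559.9 = 107.5 mol; ν_R = −1, so ξ = 107.5/1 = 107.5 mol.
Outlet amounts (n = n₀ + ν ξ):
  R: 559.9 − 1(107.5) = 452.4
  Q: 0 + 2(107.5) = 215
  M: 113.9 (inert)
Total out = 781.3 mol; y_Q = 215 / 781.3 = 0.2752.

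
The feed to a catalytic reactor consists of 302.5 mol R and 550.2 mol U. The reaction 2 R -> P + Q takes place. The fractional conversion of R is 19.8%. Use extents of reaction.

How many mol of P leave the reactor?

29.9 mol

R reacted = 0.198 × 302.5 = 59.9 mol; ν_R = −2, so ξ = 59.9/2 = 29.95 mol.
Outlet amounts (n = n₀ + ν ξ):
  R: 302.5 − 2(29.95) = 242.6
  P: 0 + 1(29.95) = 29.95
  Q: 0 + 1(29.95) = 29.95
  U: 550.2 (inert)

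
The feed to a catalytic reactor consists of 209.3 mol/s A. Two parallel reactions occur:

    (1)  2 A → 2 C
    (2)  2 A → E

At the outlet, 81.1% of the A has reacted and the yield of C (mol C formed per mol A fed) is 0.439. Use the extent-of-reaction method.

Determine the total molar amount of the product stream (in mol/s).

170 mol/s

Yield of C: 2ξ₁ / 209.3 = 0.439 → ξ₁ = 45.94 mol/s.
Conversion of A: 2ξ₁ + 2ξ₂ = 0.811 × 209.3 = 169.7 → ξ₂ = 38.93 mol/s.
Outlet amounts (n = n₀ + Σ ν·ξ):
  A: 209.3 − 2(45.94) − 2(38.93) = 39.56
  C: 0 + 2(45.94) = 91.88
  E: 0 + 1(38.93) = 38.93
Total out = 39.56 + 91.88 + 38.93 = 170.4 mol/s.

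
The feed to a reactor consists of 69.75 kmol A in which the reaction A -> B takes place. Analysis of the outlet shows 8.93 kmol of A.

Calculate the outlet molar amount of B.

60.8 kmol

For A: n = n₀ − 1ξ → 8.93 = 69.75 − 1ξ, giving ξ = 60.82 kmol.
Outlet amounts (n = n₀ + ν ξ):
  A: 69.75 − 1(60.82) = 8.93
  B: 0 + 1(60.82) = 60.82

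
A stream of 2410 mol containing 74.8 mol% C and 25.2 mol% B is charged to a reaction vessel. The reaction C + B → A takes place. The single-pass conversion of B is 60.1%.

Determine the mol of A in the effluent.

365 mol

B reacted = 0.601 × 607.3 = 365 mol; ν_B = −1, so ξ = 365/1 = 365 mol.
Outlet amounts (n = n₀ + ν ξ):
  C: 1803 − 1(365) = 1438
  B: 607.3 − 1(365) = 242.3
  A: 0 + 1(365) = 365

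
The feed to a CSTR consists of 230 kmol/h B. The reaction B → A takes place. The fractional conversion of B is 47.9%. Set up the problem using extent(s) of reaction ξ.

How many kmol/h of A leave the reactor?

110 kmol/h

B reacted = 0.479 × 230 = 110.2 kmol/h; ν_B = −1, so ξ = 110.2/1 = 110.2 kmol/h.
Outlet amounts (n = n₀ + ν ξ):
  B: 230 − 1(110.2) = 119.8
  A: 0 + 1(110.2) = 110.2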